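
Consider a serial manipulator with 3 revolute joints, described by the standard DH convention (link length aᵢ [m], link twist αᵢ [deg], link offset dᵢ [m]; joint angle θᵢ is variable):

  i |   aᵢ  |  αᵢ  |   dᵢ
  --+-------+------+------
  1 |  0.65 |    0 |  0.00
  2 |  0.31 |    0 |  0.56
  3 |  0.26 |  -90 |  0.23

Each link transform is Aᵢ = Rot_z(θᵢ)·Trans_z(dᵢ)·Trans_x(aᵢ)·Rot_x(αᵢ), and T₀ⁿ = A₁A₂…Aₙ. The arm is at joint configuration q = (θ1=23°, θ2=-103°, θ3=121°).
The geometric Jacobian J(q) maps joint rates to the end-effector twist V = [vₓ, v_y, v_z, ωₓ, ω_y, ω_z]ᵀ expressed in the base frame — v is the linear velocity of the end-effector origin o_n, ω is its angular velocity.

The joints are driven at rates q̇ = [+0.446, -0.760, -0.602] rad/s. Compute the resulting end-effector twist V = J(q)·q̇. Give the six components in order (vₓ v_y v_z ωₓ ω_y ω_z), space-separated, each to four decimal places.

o_n = [0.8484, 0.1193, 0.7900]
J₁: ẑ×o_n = [-0.1193, 0.8484, 0.0000], ω = ẑ
J2: z=[0.0000, 0.0000, 1.0000] o=[0.5983, 0.2540, 0.0000] → [0.1347, 0.2501, -0.0000, 0.0000, 0.0000, 1.0000]
J3: z=[0.0000, 0.0000, 1.0000] o=[0.6522, -0.0513, 0.5600] → [-0.1706, 0.1962, 0.0000, 0.0000, 0.0000, 1.0000]
V = J·q̇ = [-0.0529, 0.0702, 0.0000, 0.0000, 0.0000, -0.9160]

-0.0529 0.0702 0.0000 0.0000 0.0000 -0.9160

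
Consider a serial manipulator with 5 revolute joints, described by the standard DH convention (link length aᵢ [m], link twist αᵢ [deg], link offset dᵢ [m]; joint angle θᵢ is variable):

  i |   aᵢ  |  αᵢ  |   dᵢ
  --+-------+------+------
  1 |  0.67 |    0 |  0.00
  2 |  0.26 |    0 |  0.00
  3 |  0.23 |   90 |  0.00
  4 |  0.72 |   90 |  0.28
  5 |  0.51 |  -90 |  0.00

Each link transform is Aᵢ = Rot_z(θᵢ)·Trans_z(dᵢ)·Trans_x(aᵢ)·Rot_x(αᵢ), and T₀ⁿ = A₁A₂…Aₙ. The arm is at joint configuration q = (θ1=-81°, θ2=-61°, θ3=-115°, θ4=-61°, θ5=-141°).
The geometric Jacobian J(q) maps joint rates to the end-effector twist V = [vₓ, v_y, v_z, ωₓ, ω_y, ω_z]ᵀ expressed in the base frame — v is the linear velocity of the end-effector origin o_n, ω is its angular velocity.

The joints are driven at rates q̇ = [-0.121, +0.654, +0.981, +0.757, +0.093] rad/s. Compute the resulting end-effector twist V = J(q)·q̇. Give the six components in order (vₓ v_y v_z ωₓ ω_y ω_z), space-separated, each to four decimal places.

o_n = [-0.2270, -0.4540, -0.2831]
J₁: ẑ×o_n = [0.4540, -0.2270, 0.0000], ω = ẑ
J2: z=[0.0000, 0.0000, 1.0000] o=[0.1048, -0.6618, 0.0000] → [-0.2077, -0.3318, 0.0000, 0.0000, 0.0000, 1.0000]
J3: z=[0.0000, 0.0000, 1.0000] o=[-0.1001, -0.8218, 0.0000] → [-0.3678, -0.1269, 0.0000, 0.0000, 0.0000, 1.0000]
J4: z=[0.9744, 0.2250, 0.0000] o=[-0.1518, -0.5977, 0.0000] → [-0.0637, 0.2758, 0.1569, 0.9744, 0.2250, 0.0000]
J5: z=[0.1967, -0.8522, -0.4848] o=[0.0425, -0.1946, -0.6297] → [-0.4212, 0.0625, -0.2807, 0.1967, -0.8522, -0.4848]
V = J·q̇ = [-0.6390, -0.0995, 0.0927, 0.7559, 0.0910, 1.4689]

-0.6390 -0.0995 0.0927 0.7559 0.0910 1.4689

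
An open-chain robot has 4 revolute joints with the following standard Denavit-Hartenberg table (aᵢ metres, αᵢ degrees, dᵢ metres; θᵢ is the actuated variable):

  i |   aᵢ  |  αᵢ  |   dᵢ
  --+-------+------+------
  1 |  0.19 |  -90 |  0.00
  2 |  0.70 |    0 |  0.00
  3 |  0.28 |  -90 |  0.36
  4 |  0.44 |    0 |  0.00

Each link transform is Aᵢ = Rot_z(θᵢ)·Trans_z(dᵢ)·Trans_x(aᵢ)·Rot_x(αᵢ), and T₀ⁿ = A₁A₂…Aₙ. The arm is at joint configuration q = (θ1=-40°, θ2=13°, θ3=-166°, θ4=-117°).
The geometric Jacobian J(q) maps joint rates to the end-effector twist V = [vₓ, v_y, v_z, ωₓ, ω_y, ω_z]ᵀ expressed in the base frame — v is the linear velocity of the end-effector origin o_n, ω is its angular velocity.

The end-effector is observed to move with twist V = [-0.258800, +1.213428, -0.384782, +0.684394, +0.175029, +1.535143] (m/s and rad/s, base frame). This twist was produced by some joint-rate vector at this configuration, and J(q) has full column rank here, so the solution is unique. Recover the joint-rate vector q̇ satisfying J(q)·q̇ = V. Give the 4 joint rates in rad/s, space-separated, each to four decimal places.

0.7270 0.8610 -0.2870 0.9070

o_n = [1.0967, 0.0615, -0.1210]
J₁: ẑ×o_n = [-0.0615, 1.0967, 0.0000], ω = ẑ
J2: z=[0.6428, 0.7660, 0.0000] o=[0.1455, -0.1221, 0.0000] → [-0.0927, 0.0778, -0.6106, 0.6428, 0.7660, 0.0000]
J3: z=[0.6428, 0.7660, 0.0000] o=[0.6680, -0.5605, -0.1575] → [0.0279, -0.0234, 0.0715, 0.6428, 0.7660, 0.0000]
J4: z=[0.3478, -0.2918, 0.8910] o=[0.7083, -0.1244, -0.0303] → [-0.1392, 0.3776, 0.1780, 0.3478, -0.2918, 0.8910]
q̇ = J⁺·V = [0.7270, 0.8610, -0.2870, 0.9070]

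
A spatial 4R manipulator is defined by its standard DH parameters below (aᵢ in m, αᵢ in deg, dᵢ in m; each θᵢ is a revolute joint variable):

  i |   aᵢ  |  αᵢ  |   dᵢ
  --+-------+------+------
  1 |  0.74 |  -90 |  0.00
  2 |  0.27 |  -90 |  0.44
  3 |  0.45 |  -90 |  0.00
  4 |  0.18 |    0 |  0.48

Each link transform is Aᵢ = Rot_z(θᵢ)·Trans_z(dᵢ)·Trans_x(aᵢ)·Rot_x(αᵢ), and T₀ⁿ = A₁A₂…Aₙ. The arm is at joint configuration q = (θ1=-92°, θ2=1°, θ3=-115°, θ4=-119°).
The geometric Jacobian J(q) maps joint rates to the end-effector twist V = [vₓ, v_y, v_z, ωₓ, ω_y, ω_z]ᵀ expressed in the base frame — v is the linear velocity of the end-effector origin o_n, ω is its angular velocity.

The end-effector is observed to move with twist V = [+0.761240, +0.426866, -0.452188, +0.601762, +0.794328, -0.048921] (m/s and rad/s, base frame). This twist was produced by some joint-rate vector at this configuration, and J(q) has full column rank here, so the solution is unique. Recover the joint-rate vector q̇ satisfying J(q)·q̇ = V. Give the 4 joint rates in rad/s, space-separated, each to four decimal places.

o_n = [0.9260, -1.3220, -0.1670]
J₁: ẑ×o_n = [1.3220, 0.9260, -0.0000], ω = ẑ
J2: z=[0.9994, -0.0349, 0.0000] o=[-0.0258, -0.7395, 0.0000] → [0.0058, 0.1669, -0.5489, 0.9994, -0.0349, 0.0000]
J3: z=[0.0006, 0.0174, -0.9998] o=[0.4045, -1.0247, -0.0047] → [-0.3001, -0.5214, -0.0093, 0.0006, 0.0174, -0.9998]
J4: z=[0.3907, -0.9204, -0.0158] o=[0.8187, -0.8489, -0.0014] → [0.1450, 0.0630, -0.0861, 0.3907, -0.9204, -0.0158]
q̇ = J⁺·V = [0.8830, 0.9460, 0.9460, -0.8810]

0.8830 0.9460 0.9460 -0.8810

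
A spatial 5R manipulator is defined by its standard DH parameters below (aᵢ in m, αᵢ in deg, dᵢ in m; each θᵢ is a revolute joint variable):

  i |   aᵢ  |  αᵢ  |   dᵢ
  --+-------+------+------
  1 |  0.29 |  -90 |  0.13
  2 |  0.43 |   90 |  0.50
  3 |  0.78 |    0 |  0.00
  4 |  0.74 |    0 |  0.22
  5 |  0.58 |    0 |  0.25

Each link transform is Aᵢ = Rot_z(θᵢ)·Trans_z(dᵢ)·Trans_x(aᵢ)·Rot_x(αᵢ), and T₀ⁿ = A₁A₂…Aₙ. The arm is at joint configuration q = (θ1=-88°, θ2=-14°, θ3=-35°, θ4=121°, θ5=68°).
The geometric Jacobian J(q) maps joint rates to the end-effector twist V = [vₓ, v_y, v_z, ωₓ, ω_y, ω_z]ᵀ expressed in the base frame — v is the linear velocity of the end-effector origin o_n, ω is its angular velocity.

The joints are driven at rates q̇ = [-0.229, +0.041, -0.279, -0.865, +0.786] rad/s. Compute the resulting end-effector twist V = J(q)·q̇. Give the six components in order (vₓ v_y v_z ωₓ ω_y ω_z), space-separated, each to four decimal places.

o_n = [1.0709, -0.7208, 0.7310]
J₁: ẑ×o_n = [0.7208, 1.0709, -0.0000], ω = ẑ
J2: z=[0.9994, 0.0349, 0.0000] o=[0.0101, -0.2898, 0.1300] → [0.0210, -0.6006, -0.4678, 0.9994, 0.0349, 0.0000]
J3: z=[-0.0084, 0.2418, 0.9703] o=[0.5244, -0.6893, 0.2340] → [0.1507, 0.5345, -0.1319, -0.0084, 0.2418, 0.9703]
J4: z=[-0.0084, 0.2418, 0.9703] o=[0.0989, -1.3245, 0.3886] → [-0.5030, 0.9460, -0.2401, -0.0084, 0.2418, 0.9703]
J5: z=[-0.0084, 0.2418, 0.9703] o=[0.8365, -1.2956, 0.6146] → [-0.5296, 0.2284, -0.0615, -0.0084, 0.2418, 0.9703]
V = J·q̇ = [-0.1874, -1.0578, 0.1769, 0.0440, -0.0851, -0.5764]

-0.1874 -1.0578 0.1769 0.0440 -0.0851 -0.5764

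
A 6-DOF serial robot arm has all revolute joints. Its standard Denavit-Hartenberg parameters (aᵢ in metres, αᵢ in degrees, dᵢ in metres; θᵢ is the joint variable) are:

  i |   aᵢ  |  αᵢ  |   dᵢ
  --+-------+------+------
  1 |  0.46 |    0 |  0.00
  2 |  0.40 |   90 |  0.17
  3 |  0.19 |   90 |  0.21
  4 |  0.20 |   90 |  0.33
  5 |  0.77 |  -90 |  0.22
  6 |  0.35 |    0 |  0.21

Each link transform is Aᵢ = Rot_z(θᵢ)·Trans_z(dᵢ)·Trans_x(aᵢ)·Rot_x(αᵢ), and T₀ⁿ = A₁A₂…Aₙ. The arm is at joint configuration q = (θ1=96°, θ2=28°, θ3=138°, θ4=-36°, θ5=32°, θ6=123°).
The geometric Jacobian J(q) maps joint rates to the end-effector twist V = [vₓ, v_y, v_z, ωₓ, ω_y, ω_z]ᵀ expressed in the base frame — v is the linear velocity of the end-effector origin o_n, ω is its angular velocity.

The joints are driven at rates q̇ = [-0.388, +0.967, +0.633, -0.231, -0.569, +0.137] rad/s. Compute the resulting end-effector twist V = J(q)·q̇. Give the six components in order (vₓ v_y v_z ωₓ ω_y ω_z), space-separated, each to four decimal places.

o_n = [-0.3441, 0.7685, 1.2458]
J₁: ẑ×o_n = [-0.7685, -0.3441, 0.0000], ω = ẑ
J2: z=[0.0000, 0.0000, 1.0000] o=[-0.0481, 0.4575, 0.0000] → [-0.3110, -0.2960, 0.0000, 0.0000, 0.0000, 1.0000]
J3: z=[0.8290, 0.5592, 0.0000] o=[-0.2718, 0.7891, 0.1700] → [0.6016, -0.8919, 0.0234, 0.8290, 0.5592, 0.0000]
J4: z=[-0.3742, 0.5547, 0.7431] o=[-0.0187, 0.7895, 0.2971] → [0.5418, 0.1132, 0.1883, -0.3742, 0.5547, 0.7431]
J5: z=[-0.9150, -0.0903, -0.3933] o=[-0.1724, 0.8071, 0.6506] → [-0.0689, 0.6121, 0.0198, -0.9150, -0.0903, -0.3933]
J6: z=[-0.2372, 0.9087, 0.3434] o=[-0.6250, 0.4735, 1.2208] → [-0.0786, 0.1024, -0.3253, -0.2372, 0.9087, 0.3434]
V = J·q̇ = [0.2815, -1.0777, -0.0846, 1.0993, 0.4017, 0.6782]

0.2815 -1.0777 -0.0846 1.0993 0.4017 0.6782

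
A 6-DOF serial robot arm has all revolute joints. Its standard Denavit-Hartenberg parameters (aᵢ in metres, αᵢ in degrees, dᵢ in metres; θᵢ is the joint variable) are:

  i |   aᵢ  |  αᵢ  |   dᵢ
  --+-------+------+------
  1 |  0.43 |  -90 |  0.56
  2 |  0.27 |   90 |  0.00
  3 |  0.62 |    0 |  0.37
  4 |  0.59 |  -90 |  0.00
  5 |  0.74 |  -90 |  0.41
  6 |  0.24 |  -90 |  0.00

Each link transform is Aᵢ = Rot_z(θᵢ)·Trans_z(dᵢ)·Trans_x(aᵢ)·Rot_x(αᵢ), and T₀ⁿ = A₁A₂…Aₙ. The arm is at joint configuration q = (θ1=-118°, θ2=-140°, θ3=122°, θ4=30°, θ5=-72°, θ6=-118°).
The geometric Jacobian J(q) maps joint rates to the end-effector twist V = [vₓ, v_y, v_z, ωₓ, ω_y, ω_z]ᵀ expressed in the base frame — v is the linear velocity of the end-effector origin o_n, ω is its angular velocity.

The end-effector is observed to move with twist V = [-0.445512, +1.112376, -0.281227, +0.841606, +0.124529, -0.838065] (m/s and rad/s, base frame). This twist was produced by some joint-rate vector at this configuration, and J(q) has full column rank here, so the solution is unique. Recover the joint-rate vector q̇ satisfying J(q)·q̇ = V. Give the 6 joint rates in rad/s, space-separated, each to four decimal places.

-0.6790 0.9130 0.6800 -0.3500 0.0680 -0.3770

o_n = [0.0192, -0.6981, -0.8507]
J₁: ẑ×o_n = [0.6981, 0.0192, -0.0000], ω = ẑ
J2: z=[0.8829, -0.4695, 0.0000] o=[-0.2019, -0.3797, 0.5600] → [0.6623, 1.2455, -0.1774, 0.8829, -0.4695, 0.0000]
J3: z=[0.3018, 0.5675, -0.7660] o=[-0.1048, -0.1970, 0.7336] → [-1.2829, 0.3831, -0.2216, 0.3018, 0.5675, -0.7660]
J4: z=[0.3018, 0.5675, -0.7660] o=[0.3530, -0.4561, 0.2389] → [-0.8037, 0.5845, 0.1164, 0.3018, 0.5675, -0.7660]
J5: z=[-0.9484, 0.0970, -0.3018] o=[0.4102, -0.9385, -0.0959] → [-0.0006, -0.5978, -0.1901, -0.9484, 0.0970, -0.3018]
J6: z=[-0.0010, -0.9530, -0.3030] o=[0.2559, -0.6863, -0.8886] → [-0.0397, 0.0718, -0.2256, -0.0010, -0.9530, -0.3030]
q̇ = J⁺·V = [-0.6790, 0.9130, 0.6800, -0.3500, 0.0680, -0.3770]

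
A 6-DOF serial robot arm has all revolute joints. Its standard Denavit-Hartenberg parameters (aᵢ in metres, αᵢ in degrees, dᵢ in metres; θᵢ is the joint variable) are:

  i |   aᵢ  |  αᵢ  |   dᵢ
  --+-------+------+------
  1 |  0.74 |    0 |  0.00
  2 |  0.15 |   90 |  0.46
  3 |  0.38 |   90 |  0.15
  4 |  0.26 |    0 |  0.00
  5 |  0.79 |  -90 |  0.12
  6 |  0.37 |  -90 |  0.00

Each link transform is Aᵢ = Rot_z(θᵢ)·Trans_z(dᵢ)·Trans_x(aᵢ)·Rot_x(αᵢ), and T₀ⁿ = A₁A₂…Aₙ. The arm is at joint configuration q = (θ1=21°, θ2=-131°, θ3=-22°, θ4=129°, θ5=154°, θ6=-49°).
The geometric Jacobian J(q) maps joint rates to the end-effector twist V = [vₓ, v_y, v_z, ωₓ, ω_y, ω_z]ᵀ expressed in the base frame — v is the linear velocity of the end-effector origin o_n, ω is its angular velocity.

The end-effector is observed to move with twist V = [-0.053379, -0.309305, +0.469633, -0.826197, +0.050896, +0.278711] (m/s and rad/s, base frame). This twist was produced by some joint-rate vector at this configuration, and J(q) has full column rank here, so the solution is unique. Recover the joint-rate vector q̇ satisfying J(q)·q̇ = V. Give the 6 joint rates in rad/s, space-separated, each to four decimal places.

o_n = [1.1632, -0.3499, -0.0783]
J₁: ẑ×o_n = [0.3499, 1.1632, -0.0000], ω = ẑ
J2: z=[0.0000, 0.0000, 1.0000] o=[0.6908, 0.2652, 0.0000] → [0.6151, 0.4723, -0.0000, 0.0000, 0.0000, 1.0000]
J3: z=[-0.9397, 0.3420, 0.0000] o=[0.6395, 0.1242, 0.4600] → [-0.1841, -0.5058, 0.2665, -0.9397, 0.3420, 0.0000]
J4: z=[0.1281, 0.3520, -0.9272] o=[0.3781, -0.1555, 0.3176] → [-0.3196, -0.6772, -0.3013, 0.1281, 0.3520, -0.9272]
J5: z=[0.1281, 0.3520, -0.9272] o=[0.2401, 0.0561, 0.3789] → [-0.5374, -0.7973, -0.3770, 0.1281, 0.3520, -0.9272]
J6: z=[-0.5204, -0.7720, -0.3650] o=[0.9225, -0.3197, 0.2011] → [0.2047, -0.2332, 0.2015, -0.5204, -0.7720, -0.3650]
q̇ = J⁺·V = [-0.3860, -0.1270, 0.8120, -0.5320, -0.2900, -0.0810]

-0.3860 -0.1270 0.8120 -0.5320 -0.2900 -0.0810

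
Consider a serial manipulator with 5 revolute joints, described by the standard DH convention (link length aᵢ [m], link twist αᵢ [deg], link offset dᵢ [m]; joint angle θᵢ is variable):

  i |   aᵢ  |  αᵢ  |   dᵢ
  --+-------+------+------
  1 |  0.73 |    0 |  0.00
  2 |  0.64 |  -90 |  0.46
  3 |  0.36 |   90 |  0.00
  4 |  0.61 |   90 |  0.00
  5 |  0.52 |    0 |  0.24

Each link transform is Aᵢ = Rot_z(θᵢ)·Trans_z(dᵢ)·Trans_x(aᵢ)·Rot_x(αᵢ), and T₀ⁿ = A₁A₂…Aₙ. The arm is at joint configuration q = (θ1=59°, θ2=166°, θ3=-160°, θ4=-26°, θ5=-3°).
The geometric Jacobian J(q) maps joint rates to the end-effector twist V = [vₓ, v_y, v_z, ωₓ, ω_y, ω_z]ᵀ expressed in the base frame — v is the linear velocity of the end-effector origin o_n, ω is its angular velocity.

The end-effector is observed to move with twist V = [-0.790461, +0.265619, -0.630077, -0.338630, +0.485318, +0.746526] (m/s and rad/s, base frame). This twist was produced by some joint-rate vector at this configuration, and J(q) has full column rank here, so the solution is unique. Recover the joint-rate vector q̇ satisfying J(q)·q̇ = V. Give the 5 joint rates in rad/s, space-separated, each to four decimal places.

0.6430 0.3680 -0.5970 0.2840 -0.0160

o_n = [0.2580, 1.5129, 0.9199]
J₁: ẑ×o_n = [-1.5129, 0.2580, 0.0000], ω = ẑ
J2: z=[0.0000, 0.0000, 1.0000] o=[0.3760, 0.6257, 0.0000] → [-0.8872, -0.1180, 0.0000, 0.0000, 0.0000, 1.0000]
J3: z=[0.7071, -0.7071, 0.0000] o=[-0.0766, 0.1732, 0.4600] → [-0.3252, -0.3252, 1.1839, 0.7071, -0.7071, 0.0000]
J4: z=[0.2418, 0.2418, -0.9397] o=[0.1626, 0.4124, 0.5831] → [1.1156, -0.1710, 0.2431, 0.2418, 0.2418, -0.9397]
J5: z=[-0.9268, 0.3443, -0.1499] o=[0.3379, 0.9658, 0.7706] → [0.1334, 0.1503, -0.4796, -0.9268, 0.3443, -0.1499]
q̇ = J⁺·V = [0.6430, 0.3680, -0.5970, 0.2840, -0.0160]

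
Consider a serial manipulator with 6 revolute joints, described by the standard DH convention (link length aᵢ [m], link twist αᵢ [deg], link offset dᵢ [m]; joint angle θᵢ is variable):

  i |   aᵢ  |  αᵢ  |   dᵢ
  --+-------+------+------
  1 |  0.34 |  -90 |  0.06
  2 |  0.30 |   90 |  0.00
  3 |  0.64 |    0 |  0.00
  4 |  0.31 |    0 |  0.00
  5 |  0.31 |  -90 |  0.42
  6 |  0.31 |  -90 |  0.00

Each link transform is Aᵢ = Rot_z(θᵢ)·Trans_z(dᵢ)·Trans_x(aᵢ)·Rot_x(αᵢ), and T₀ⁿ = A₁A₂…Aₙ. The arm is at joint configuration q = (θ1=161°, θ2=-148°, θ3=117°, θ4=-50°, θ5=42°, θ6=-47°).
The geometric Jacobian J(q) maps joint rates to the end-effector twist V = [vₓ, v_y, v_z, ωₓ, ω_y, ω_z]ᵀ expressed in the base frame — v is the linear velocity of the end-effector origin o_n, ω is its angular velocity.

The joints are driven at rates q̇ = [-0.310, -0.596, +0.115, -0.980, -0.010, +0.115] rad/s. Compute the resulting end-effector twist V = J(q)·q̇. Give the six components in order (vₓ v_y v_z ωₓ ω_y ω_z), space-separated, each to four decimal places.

o_n = [-0.4679, -1.2652, -0.5092]
J₁: ẑ×o_n = [1.2652, -0.4679, 0.0000], ω = ẑ
J2: z=[-0.3256, -0.9455, 0.0000] o=[-0.3215, 0.1107, 0.0600] → [0.5382, -0.1853, 0.3095, -0.3256, -0.9455, 0.0000]
J3: z=[0.5010, -0.1725, -0.8480] o=[-0.0809, 0.0279, 0.2190] → [-0.9710, 0.6931, -0.7147, 0.5010, -0.1725, -0.8480]
J4: z=[0.5010, -0.1725, -0.8480] o=[-0.4996, -0.4311, 0.0650] → [-0.6083, 0.2609, -0.4125, 0.5010, -0.1725, -0.8480]
J5: z=[0.5010, -0.1725, -0.8480] o=[-0.4953, -0.7343, 0.1292] → [-0.3401, 0.2966, -0.2613, 0.5010, -0.1725, -0.8480]
J6: z=[-0.6522, 0.5689, -0.5010] o=[-0.4612, -1.0561, -0.2805] → [-0.2349, -0.1458, 0.1402, -0.6522, 0.5689, -0.5010]
V = J·q̇ = [-0.2521, 0.0598, 0.1563, -0.3194, 0.7799, 0.3744]

-0.2521 0.0598 0.1563 -0.3194 0.7799 0.3744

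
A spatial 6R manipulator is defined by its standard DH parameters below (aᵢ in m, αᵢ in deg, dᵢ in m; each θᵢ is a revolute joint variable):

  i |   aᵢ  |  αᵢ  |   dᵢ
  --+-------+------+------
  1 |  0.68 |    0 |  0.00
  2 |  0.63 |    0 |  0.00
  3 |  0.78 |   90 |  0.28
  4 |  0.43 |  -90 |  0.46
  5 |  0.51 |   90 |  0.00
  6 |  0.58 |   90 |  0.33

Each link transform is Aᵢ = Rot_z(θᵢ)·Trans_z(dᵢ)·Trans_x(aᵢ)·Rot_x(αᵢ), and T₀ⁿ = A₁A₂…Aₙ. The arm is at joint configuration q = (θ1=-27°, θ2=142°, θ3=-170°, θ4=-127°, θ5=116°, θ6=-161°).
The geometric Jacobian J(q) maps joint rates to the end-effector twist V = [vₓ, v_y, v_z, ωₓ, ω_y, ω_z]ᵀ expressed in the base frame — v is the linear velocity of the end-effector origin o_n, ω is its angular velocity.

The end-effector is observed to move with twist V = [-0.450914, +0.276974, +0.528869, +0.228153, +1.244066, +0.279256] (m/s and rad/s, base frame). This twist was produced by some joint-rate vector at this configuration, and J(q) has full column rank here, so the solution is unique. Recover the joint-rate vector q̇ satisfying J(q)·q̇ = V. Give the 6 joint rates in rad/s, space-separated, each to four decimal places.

-0.1140 0.0970 0.1390 -0.7010 -0.8040 0.4550

o_n = [0.1573, -0.0873, -0.2001]
J₁: ẑ×o_n = [0.0873, 0.1573, -0.0000], ω = ẑ
J2: z=[0.0000, 0.0000, 1.0000] o=[0.6059, -0.3087, 0.0000] → [-0.2214, -0.4486, 0.0000, 0.0000, 0.0000, 1.0000]
J3: z=[0.0000, 0.0000, 1.0000] o=[0.3396, 0.2623, 0.0000] → [0.3496, -0.1823, 0.0000, 0.0000, 0.0000, 1.0000]
J4: z=[-0.8192, -0.5736, 0.0000] o=[0.7870, -0.3767, 0.2800] → [0.2754, -0.3933, -0.5982, -0.8192, -0.5736, 0.0000]
J5: z=[0.4581, -0.6542, -0.6018] o=[0.2618, -0.4285, -0.0634] → [0.2948, 0.1255, 0.0880, 0.4581, -0.6542, -0.6018]
J6: z=[0.0488, 0.6945, -0.7178] o=[0.7144, -0.2758, 0.1151] → [-0.0836, 0.4153, 0.3961, 0.0488, 0.6945, -0.7178]
q̇ = J⁺·V = [-0.1140, 0.0970, 0.1390, -0.7010, -0.8040, 0.4550]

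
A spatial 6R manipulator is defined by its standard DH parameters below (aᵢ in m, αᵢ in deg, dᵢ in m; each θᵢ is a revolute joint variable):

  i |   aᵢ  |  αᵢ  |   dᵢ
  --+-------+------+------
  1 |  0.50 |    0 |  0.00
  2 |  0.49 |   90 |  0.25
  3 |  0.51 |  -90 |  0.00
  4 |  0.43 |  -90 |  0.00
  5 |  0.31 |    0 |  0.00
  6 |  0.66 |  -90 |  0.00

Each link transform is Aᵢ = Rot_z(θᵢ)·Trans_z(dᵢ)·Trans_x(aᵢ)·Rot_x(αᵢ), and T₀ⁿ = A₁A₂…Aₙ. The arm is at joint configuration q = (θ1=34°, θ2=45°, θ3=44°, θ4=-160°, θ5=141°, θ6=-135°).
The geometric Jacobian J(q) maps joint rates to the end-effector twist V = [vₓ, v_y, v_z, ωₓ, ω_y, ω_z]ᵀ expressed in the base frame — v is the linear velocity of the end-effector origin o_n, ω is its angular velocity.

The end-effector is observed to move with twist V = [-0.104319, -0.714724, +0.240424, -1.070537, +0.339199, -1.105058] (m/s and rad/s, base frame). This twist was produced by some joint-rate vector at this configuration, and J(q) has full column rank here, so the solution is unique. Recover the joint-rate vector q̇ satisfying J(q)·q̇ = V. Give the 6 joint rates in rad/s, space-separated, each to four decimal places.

0.2010 -0.9980 -0.7820 -0.3110 0.4480 -0.8030

o_n = [0.7878, 0.6846, -0.1376]
J₁: ẑ×o_n = [-0.6846, 0.7878, 0.0000], ω = ẑ
J2: z=[0.0000, 0.0000, 1.0000] o=[0.4145, 0.2796, 0.0000] → [-0.4050, 0.3733, 0.0000, 0.0000, 0.0000, 1.0000]
J3: z=[0.9816, -0.1908, 0.0000] o=[0.5080, 0.7606, 0.2500] → [0.0740, 0.3805, -0.0212, 0.9816, -0.1908, 0.0000]
J4: z=[-0.1325, -0.6819, 0.7193] o=[0.5780, 1.1207, 0.6043] → [0.8196, 0.0526, 0.2009, -0.1325, -0.6819, 0.7193]
J5: z=[0.9694, 0.0622, 0.2376] o=[0.6669, 0.8073, 0.3236] → [0.0005, 0.4758, -0.1265, 0.9694, 0.0622, 0.2376]
J6: z=[0.9694, 0.0622, 0.2376] o=[0.6430, 1.1159, 0.3405] → [0.0727, 0.4979, -0.4271, 0.9694, 0.0622, 0.2376]
q̇ = J⁺·V = [0.2010, -0.9980, -0.7820, -0.3110, 0.4480, -0.8030]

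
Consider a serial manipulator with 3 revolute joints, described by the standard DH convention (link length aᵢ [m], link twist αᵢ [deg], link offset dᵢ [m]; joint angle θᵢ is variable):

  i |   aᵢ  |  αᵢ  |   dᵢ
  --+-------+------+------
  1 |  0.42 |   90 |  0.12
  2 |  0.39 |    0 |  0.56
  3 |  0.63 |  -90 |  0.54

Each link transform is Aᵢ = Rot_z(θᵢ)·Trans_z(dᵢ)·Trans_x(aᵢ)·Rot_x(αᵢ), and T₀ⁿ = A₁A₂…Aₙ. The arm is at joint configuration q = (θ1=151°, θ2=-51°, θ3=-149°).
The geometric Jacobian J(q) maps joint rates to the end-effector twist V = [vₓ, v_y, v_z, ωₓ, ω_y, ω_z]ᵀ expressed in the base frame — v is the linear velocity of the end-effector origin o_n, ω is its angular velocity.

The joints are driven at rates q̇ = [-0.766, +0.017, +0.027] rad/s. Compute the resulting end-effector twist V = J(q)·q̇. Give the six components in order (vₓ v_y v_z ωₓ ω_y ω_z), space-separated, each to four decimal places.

0.7680 -0.3614 -0.0219 0.0213 0.0385 -0.7660

o_n = [0.4691, 0.9977, 0.0324]
J₁: ẑ×o_n = [-0.9977, 0.4691, 0.0000], ω = ẑ
J2: z=[0.4848, 0.8746, 0.0000] o=[-0.3673, 0.2036, 0.1200] → [-0.0766, 0.0425, -0.3466, 0.4848, 0.8746, 0.0000]
J3: z=[0.4848, 0.8746, 0.0000] o=[-0.3105, 0.8124, -0.1831] → [0.1885, -0.1045, -0.5920, 0.4848, 0.8746, 0.0000]
V = J·q̇ = [0.7680, -0.3614, -0.0219, 0.0213, 0.0385, -0.7660]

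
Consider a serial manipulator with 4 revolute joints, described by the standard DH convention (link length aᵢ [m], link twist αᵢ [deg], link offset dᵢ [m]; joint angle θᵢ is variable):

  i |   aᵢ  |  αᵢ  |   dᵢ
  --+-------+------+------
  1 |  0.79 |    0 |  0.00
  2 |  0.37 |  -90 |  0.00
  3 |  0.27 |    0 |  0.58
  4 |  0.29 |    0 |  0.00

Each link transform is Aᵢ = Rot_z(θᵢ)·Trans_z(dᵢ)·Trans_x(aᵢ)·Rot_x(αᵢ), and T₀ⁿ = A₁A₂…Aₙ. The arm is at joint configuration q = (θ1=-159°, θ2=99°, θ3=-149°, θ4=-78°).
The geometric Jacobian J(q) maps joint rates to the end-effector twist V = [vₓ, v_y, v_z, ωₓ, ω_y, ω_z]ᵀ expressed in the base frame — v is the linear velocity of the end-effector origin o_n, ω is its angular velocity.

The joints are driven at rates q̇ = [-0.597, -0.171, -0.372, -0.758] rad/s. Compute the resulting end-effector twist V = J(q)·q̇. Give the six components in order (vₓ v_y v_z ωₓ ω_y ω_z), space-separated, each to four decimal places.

0.1871 -0.0855 -0.3096 -0.9786 -0.5650 -0.7680

o_n = [-0.2648, 0.0582, -0.0730]
J₁: ẑ×o_n = [-0.0582, -0.2648, 0.0000], ω = ẑ
J2: z=[0.0000, 0.0000, 1.0000] o=[-0.7375, -0.2831, 0.0000] → [-0.3413, 0.4727, 0.0000, 0.0000, 0.0000, 1.0000]
J3: z=[0.8660, 0.5000, 0.0000] o=[-0.5525, -0.6035, 0.0000] → [-0.0365, 0.0632, 0.4292, 0.8660, 0.5000, 0.0000]
J4: z=[0.8660, 0.5000, 0.0000] o=[-0.1660, -0.1131, 0.1391] → [-0.1060, 0.1837, 0.1978, 0.8660, 0.5000, 0.0000]
V = J·q̇ = [0.1871, -0.0855, -0.3096, -0.9786, -0.5650, -0.7680]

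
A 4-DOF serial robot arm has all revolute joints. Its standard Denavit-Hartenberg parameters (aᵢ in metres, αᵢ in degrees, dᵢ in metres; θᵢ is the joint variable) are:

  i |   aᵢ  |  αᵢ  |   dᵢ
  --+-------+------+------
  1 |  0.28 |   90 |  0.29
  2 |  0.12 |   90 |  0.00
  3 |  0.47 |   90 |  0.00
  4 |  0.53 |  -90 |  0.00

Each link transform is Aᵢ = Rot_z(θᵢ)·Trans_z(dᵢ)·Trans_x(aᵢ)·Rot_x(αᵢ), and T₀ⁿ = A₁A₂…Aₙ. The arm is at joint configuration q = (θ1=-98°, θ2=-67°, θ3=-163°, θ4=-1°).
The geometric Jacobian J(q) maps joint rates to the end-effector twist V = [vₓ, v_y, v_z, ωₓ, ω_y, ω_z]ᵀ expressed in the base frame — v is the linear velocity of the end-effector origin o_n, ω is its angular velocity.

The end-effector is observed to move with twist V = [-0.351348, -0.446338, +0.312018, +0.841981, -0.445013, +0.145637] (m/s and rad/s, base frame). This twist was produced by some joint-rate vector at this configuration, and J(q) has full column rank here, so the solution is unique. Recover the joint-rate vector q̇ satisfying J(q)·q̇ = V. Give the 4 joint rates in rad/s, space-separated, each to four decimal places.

o_n = [0.2948, -0.0028, 1.0634]
J₁: ẑ×o_n = [0.0028, 0.2948, -0.0000], ω = ẑ
J2: z=[-0.9903, 0.1392, 0.0000] o=[-0.0390, -0.2773, 0.2900] → [0.1076, 0.7658, -0.3182, -0.9903, 0.1392, 0.0000]
J3: z=[0.1281, 0.9115, -0.3907] o=[-0.0455, -0.3237, 0.1795] → [0.9310, -0.2462, -0.2691, 0.1281, 0.9115, -0.3907]
J4: z=[-0.9311, 0.2462, 0.2691] o=[0.1150, -0.1689, 0.5933] → [0.0710, 0.4861, -0.1989, -0.9311, 0.2462, 0.2691]
q̇ = J⁺·V = [0.1630, -0.4300, -0.2910, -0.4870]

0.1630 -0.4300 -0.2910 -0.4870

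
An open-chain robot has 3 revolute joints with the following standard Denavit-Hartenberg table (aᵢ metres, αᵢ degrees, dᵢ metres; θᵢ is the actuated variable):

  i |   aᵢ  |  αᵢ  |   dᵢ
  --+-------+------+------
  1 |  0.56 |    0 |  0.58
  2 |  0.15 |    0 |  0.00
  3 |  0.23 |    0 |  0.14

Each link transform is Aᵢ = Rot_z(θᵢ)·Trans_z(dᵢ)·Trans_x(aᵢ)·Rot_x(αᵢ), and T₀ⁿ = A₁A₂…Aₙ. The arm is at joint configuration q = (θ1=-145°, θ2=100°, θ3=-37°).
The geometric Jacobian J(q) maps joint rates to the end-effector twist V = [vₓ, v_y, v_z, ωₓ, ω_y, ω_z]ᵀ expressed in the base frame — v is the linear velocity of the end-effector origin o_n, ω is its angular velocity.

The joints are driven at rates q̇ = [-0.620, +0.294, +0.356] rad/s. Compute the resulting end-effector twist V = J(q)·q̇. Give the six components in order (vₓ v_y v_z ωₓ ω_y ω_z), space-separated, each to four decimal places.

o_n = [-0.3206, -0.6550, 0.7200]
J₁: ẑ×o_n = [0.6550, -0.3206, 0.0000], ω = ẑ
J2: z=[0.0000, 0.0000, 1.0000] o=[-0.4587, -0.3212, 0.5800] → [0.3338, 0.1381, -0.0000, 0.0000, 0.0000, 1.0000]
J3: z=[0.0000, 0.0000, 1.0000] o=[-0.3527, -0.4273, 0.5800] → [0.2278, 0.0320, -0.0000, 0.0000, 0.0000, 1.0000]
V = J·q̇ = [-0.2269, 0.2508, 0.0000, 0.0000, 0.0000, 0.0300]

-0.2269 0.2508 0.0000 0.0000 0.0000 0.0300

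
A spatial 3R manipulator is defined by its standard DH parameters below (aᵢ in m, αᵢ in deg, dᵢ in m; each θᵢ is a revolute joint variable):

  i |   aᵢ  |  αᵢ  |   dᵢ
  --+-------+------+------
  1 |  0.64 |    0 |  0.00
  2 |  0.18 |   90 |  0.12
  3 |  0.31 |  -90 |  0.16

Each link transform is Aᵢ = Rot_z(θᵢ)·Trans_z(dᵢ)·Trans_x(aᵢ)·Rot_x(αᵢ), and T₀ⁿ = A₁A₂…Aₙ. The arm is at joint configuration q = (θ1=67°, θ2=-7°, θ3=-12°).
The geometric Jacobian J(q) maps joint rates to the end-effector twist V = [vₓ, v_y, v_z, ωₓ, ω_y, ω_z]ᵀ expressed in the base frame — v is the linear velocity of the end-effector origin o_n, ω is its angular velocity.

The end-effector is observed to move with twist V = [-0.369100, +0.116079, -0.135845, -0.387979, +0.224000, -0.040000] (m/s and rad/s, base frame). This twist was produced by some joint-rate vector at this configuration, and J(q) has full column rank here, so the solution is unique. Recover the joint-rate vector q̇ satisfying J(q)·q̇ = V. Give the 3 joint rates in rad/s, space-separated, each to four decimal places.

0.6250 -0.6650 -0.4480

o_n = [0.6302, 0.9276, 0.0555]
J₁: ẑ×o_n = [-0.9276, 0.6302, 0.0000], ω = ẑ
J2: z=[0.0000, 0.0000, 1.0000] o=[0.2501, 0.5891, 0.0000] → [-0.3385, 0.3802, 0.0000, 0.0000, 0.0000, 1.0000]
J3: z=[0.8660, -0.5000, 0.0000] o=[0.3401, 0.7450, 0.1200] → [0.0322, 0.0558, 0.3032, 0.8660, -0.5000, 0.0000]
q̇ = J⁺·V = [0.6250, -0.6650, -0.4480]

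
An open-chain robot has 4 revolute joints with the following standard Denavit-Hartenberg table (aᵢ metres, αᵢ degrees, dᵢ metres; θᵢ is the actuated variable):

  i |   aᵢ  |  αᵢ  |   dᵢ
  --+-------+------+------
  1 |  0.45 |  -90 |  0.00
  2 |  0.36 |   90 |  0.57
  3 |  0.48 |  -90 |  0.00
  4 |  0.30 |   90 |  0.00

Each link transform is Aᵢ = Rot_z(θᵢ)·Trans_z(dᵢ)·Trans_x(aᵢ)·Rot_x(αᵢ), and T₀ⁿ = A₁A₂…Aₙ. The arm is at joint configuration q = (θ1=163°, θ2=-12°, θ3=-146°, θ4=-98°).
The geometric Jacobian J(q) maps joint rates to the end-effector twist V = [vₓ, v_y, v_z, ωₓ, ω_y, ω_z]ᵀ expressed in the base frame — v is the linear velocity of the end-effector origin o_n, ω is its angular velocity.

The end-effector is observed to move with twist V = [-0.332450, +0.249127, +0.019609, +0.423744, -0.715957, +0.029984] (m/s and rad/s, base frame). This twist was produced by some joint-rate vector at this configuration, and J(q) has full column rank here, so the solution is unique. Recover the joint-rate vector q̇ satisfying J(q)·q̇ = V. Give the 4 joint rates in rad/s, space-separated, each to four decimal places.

o_n = [-0.4632, -0.1982, 0.2899]
J₁: ẑ×o_n = [0.1982, -0.4632, 0.0000], ω = ẑ
J2: z=[-0.2924, -0.9563, 0.0000] o=[-0.4303, 0.1316, 0.0000] → [-0.2772, 0.0848, 0.0650, -0.2924, -0.9563, 0.0000]
J3: z=[0.1988, -0.0608, 0.9781] o=[-0.9337, -0.3106, 0.0748] → [-0.1230, 0.4175, 0.0510, 0.1988, -0.0608, 0.9781]
J4: z=[-0.2807, 0.9527, 0.1163] o=[-0.4830, -0.1677, -0.0079] → [0.2873, 0.0859, -0.0104, -0.2807, 0.9527, 0.1163]
q̇ = J⁺·V = [-0.3250, -0.2210, 0.4750, -0.9430]

-0.3250 -0.2210 0.4750 -0.9430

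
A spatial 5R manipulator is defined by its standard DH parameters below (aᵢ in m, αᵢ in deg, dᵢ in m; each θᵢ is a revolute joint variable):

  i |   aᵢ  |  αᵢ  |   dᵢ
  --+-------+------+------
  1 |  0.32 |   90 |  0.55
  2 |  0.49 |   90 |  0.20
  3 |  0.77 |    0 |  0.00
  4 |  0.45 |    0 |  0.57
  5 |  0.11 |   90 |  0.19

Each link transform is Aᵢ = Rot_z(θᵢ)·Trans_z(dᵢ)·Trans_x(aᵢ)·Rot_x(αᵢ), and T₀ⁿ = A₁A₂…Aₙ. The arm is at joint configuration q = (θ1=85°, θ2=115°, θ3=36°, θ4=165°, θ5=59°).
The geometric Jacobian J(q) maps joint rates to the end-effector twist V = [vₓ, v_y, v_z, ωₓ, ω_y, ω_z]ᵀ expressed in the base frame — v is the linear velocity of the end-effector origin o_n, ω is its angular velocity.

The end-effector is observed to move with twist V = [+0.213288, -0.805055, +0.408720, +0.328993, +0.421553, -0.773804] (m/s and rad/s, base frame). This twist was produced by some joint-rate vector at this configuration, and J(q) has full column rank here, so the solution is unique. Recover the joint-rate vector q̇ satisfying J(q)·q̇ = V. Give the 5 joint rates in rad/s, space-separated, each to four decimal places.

-0.9830 0.2910 -0.4990 0.7580 0.2360

o_n = [0.4446, 0.6879, 1.4818]
J₁: ẑ×o_n = [-0.6879, 0.4446, 0.0000], ω = ẑ
J2: z=[0.9962, -0.0872, 0.0000] o=[0.0279, 0.3188, 0.5500] → [-0.0812, -0.9283, 0.4041, 0.9962, -0.0872, 0.0000]
J3: z=[0.0790, 0.9029, 0.4226] o=[0.2091, 0.0951, 0.9941] → [0.1898, 0.0610, -0.1659, 0.0790, 0.9029, 0.4226]
J4: z=[0.0790, 0.9029, 0.4226] o=[0.6370, -0.2067, 1.5587] → [-0.4475, -0.0752, 0.2443, 0.0790, 0.9029, 0.4226]
J5: z=[0.0790, 0.9029, 0.4226] o=[0.5369, 0.4989, 1.4188] → [-0.0230, -0.0439, 0.0982, 0.0790, 0.9029, 0.4226]
q̇ = J⁺·V = [-0.9830, 0.2910, -0.4990, 0.7580, 0.2360]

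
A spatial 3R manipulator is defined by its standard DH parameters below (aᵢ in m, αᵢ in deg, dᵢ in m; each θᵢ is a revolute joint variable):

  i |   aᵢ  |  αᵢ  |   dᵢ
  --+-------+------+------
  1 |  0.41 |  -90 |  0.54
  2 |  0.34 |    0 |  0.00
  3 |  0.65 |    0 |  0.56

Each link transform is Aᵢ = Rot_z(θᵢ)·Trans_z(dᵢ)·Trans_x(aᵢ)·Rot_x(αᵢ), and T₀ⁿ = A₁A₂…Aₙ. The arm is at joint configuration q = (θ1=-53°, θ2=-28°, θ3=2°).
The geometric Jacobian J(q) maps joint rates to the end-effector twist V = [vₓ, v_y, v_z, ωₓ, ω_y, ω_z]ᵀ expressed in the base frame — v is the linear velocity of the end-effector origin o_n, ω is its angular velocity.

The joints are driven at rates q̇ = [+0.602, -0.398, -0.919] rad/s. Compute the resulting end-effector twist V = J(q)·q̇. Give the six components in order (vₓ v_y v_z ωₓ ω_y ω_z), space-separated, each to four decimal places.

0.1554 1.0886 0.8889 -1.0518 -0.7926 0.6020

o_n = [1.2262, -0.6968, 0.9846]
J₁: ẑ×o_n = [0.6968, 1.2262, -0.0000], ω = ẑ
J2: z=[0.7986, 0.6018, 0.0000] o=[0.2467, -0.3274, 0.5400] → [0.2675, -0.3550, -0.8844, 0.7986, 0.6018, 0.0000]
J3: z=[0.7986, 0.6018, 0.0000] o=[0.4274, -0.5672, 0.6996] → [0.1715, -0.2276, -0.5842, 0.7986, 0.6018, 0.0000]
V = J·q̇ = [0.1554, 1.0886, 0.8889, -1.0518, -0.7926, 0.6020]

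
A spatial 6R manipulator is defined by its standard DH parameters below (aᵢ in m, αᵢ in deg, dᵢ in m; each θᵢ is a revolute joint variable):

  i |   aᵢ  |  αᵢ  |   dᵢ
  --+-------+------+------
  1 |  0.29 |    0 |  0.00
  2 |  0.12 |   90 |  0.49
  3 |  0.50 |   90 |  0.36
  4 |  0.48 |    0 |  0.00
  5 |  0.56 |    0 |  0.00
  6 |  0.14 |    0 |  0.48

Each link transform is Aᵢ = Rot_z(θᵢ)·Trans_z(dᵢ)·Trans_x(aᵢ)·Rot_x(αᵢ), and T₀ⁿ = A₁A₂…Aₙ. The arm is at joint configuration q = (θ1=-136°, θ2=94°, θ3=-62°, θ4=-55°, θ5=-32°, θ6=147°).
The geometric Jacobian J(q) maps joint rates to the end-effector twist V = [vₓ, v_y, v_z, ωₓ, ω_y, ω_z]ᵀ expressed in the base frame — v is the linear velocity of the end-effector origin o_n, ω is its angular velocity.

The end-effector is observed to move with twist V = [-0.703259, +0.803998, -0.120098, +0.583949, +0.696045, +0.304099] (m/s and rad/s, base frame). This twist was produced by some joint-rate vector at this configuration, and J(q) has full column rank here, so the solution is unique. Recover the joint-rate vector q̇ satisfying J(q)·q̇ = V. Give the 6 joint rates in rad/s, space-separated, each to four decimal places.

o_n = [0.1860, 0.0772, -0.5076]
J₁: ẑ×o_n = [-0.0772, 0.1860, 0.0000], ω = ẑ
J2: z=[0.0000, 0.0000, 1.0000] o=[-0.2086, -0.2015, 0.0000] → [-0.2787, 0.3946, 0.0000, 0.0000, 0.0000, 1.0000]
J3: z=[-0.6691, -0.7431, 0.0000] o=[-0.1194, -0.2817, 0.4900] → [0.7414, -0.6675, -0.0132, -0.6691, -0.7431, 0.0000]
J4: z=[-0.6562, 0.5908, -0.4695] o=[-0.1859, -0.7063, 0.0485] → [0.0393, -0.5395, -0.7339, -0.6562, 0.5908, -0.4695]
J5: z=[-0.6562, 0.5908, -0.4695] o=[0.1733, -0.5006, -0.1946] → [0.0864, -0.2114, -0.3867, -0.6562, 0.5908, -0.4695]
J6: z=[-0.6562, 0.5908, -0.4695] o=[0.5577, -0.0943, -0.2204] → [-0.0891, -0.0139, 0.1071, -0.6562, 0.5908, -0.4695]
q̇ = J⁺·V = [-0.2550, 0.5760, -0.9080, -0.3850, 0.9310, -0.5100]

-0.2550 0.5760 -0.9080 -0.3850 0.9310 -0.5100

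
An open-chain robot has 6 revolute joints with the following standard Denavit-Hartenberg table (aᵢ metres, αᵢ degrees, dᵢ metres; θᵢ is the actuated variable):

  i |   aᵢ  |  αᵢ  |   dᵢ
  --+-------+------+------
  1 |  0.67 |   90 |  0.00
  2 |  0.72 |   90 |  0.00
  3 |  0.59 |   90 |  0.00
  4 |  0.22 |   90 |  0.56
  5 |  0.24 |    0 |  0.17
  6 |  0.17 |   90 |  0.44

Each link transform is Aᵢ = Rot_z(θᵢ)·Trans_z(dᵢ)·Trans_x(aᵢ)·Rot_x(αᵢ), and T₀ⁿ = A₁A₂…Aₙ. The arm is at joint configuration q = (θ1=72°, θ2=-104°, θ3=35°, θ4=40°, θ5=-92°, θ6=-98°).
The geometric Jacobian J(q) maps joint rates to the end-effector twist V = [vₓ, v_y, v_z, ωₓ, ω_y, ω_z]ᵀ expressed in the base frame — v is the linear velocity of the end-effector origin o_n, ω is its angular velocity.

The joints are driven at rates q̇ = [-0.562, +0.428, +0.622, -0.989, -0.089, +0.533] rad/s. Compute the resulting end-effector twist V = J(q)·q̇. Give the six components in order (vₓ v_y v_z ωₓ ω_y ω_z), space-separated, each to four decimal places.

1.1418 0.8730 0.4792 1.2736 -0.6166 -0.1702

o_n = [0.4894, 0.5474, -1.8069]
J₁: ẑ×o_n = [-0.5474, 0.4894, 0.0000], ω = ẑ
J2: z=[0.9511, -0.3090, 0.0000] o=[0.2070, 0.6372, 0.0000] → [0.5584, 1.7185, 0.0018, 0.9511, -0.3090, 0.0000]
J3: z=[-0.2998, -0.9228, 0.2419] o=[0.1532, 0.4715, -0.6986] → [1.0044, -0.2510, 0.2875, -0.2998, -0.9228, 0.2419]
J4: z=[-0.8219, 0.1212, -0.5565] o=[0.4389, 0.2558, -1.1676] → [0.0848, -0.5536, -0.2458, -0.8219, 0.1212, -0.5565]
J5: z=[0.5410, 0.4718, -0.6962] o=[0.0179, 0.1315, -1.5790] → [0.1820, -0.2050, 0.0025, 0.5410, 0.4718, -0.6962]
J6: z=[0.5410, 0.4718, -0.6962] o=[0.3055, 0.1900, -1.5600] → [0.1323, 0.0055, 0.1066, 0.5410, 0.4718, -0.6962]
V = J·q̇ = [1.1418, 0.8730, 0.4792, 1.2736, -0.6166, -0.1702]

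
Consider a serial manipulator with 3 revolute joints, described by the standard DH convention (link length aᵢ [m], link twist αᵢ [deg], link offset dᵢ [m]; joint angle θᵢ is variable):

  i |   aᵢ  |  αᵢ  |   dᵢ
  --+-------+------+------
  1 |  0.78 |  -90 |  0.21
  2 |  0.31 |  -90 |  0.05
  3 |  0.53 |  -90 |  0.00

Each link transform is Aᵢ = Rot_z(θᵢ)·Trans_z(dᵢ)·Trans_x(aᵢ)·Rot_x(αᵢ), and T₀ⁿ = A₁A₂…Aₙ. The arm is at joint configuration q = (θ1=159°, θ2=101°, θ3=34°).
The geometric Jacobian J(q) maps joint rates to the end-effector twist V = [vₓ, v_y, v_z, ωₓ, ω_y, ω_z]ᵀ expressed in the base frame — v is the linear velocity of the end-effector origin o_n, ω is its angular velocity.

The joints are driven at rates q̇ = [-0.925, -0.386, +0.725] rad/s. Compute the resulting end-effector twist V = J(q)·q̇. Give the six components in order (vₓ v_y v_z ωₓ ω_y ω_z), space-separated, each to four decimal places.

0.2347 0.8823 0.1557 0.8027 0.1053 -0.7867

o_n = [-0.5064, 0.4583, -0.5256]
J₁: ẑ×o_n = [-0.4583, -0.5064, 0.0000], ω = ẑ
J2: z=[-0.3584, -0.9336, 0.0000] o=[-0.7282, 0.2795, 0.2100] → [0.6868, -0.2636, 0.1430, -0.3584, -0.9336, 0.0000]
J3: z=[0.9164, -0.3518, 0.1908] o=[-0.6909, 0.2117, -0.0943] → [0.1047, 0.4305, 0.2909, 0.9164, -0.3518, 0.1908]
V = J·q̇ = [0.2347, 0.8823, 0.1557, 0.8027, 0.1053, -0.7867]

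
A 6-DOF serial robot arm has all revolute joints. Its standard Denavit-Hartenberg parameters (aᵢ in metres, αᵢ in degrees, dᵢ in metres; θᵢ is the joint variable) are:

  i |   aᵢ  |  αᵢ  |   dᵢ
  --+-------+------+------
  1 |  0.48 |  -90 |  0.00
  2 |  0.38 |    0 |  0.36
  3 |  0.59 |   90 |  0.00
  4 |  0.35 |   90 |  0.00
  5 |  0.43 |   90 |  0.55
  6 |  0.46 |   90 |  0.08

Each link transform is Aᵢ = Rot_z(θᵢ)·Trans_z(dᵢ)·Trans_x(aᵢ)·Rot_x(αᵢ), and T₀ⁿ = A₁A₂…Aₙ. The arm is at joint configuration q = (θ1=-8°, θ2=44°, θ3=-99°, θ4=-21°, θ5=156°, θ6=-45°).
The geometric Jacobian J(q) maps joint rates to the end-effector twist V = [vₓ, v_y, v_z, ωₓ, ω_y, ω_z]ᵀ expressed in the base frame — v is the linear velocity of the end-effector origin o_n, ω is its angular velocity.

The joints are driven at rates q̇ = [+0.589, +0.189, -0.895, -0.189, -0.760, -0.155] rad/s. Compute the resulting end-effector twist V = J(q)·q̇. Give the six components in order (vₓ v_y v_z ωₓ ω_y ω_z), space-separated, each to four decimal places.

-0.6464 0.4260 0.3489 0.3931 -0.0289 0.5743

o_n = [0.6001, 0.1786, 0.1364]
J₁: ẑ×o_n = [-0.1786, 0.6001, 0.0000], ω = ẑ
J2: z=[0.1392, 0.9903, 0.0000] o=[0.4753, -0.0668, 0.0000] → [0.1350, -0.0190, -0.0894, 0.1392, 0.9903, 0.0000]
J3: z=[0.1392, 0.9903, 0.0000] o=[0.7961, 0.2517, -0.2640] → [0.3964, -0.0557, 0.1839, 0.1392, 0.9903, 0.0000]
J4: z=[-0.8112, 0.1140, 0.5736] o=[1.1312, 0.2046, 0.2193] → [0.0054, -0.3719, 0.0816, -0.8112, 0.1140, 0.5736]
J5: z=[-0.3335, -0.8959, -0.2936] o=[1.2994, 0.0543, 0.4870] → [0.3506, 0.0883, -0.6679, -0.3335, -0.8959, -0.2936]
J6: z=[-0.5457, -0.0705, 0.8350] o=[0.7854, -0.2499, 0.1254] → [-0.3585, -0.1487, -0.2468, -0.5457, -0.0705, 0.8350]
V = J·q̇ = [-0.6464, 0.4260, 0.3489, 0.3931, -0.0289, 0.5743]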